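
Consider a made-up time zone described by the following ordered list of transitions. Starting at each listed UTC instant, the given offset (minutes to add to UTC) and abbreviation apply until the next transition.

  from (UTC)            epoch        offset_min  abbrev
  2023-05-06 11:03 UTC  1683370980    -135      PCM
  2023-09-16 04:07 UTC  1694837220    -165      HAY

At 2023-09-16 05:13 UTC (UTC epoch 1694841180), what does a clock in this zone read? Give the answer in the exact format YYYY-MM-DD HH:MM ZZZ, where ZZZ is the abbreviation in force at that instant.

Query: 2023-09-16 05:13 UTC
Rule 2/2 (HAY, -02:45): 2023-09-16 04:07 UTC ≤ query < +∞
5·60 + 13 - 165 = 148 min
148 = 0·1440 + 148; 148 = 2·60 + 28 → 02:28, same day
→ 2023-09-16 02:28 HAY

2023-09-16 02:28 HAY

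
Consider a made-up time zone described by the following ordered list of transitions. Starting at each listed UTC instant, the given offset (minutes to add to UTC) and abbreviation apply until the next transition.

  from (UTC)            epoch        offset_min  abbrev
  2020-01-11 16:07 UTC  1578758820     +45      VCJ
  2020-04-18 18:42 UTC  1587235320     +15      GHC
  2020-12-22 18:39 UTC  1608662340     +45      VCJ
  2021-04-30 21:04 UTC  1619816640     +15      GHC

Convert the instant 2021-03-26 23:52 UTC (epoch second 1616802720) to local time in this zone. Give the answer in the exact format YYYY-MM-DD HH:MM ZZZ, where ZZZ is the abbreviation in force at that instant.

Query: 2021-03-26 23:52 UTC
Rule 3/4 (VCJ, +00:45): 2020-12-22 18:39 UTC ≤ query < 2021-04-30 21:04 UTC
23·60 + 52 + 45 = 1477 min
1477 = 1·1440 + 37; 37 = 0·60 + 37 → 00:37, 2021-03-26 + 1 day = 2021-03-27
→ 2021-03-27 00:37 VCJ

2021-03-27 00:37 VCJ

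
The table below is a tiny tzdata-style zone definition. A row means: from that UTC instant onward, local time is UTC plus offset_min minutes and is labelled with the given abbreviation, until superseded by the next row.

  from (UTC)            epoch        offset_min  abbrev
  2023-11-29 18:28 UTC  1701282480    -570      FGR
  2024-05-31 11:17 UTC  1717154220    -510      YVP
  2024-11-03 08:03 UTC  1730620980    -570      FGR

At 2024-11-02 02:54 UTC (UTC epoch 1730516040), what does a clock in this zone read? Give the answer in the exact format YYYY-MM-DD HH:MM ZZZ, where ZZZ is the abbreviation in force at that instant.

Query: 2024-11-02 02:54 UTC
Rule 2/3 (YVP, -08:30): 2024-05-31 11:17 UTC ≤ query < 2024-11-03 08:03 UTC
2·60 + 54 - 510 = -336 min
-336 = -1·1440 + 1104; 1104 = 18·60 + 24 → 18:24, 2024-11-02 - 1 day = 2024-11-01
→ 2024-11-01 18:24 YVP

2024-11-01 18:24 YVP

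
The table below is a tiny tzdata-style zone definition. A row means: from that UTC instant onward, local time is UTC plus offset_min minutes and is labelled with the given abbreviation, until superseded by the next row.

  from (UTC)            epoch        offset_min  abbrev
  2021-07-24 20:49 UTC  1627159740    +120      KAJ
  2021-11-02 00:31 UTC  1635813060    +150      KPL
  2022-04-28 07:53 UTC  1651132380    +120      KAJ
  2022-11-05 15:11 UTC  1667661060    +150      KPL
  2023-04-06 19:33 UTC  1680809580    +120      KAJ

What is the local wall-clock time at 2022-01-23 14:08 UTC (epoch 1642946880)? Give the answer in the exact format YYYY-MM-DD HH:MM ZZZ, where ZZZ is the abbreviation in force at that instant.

2022-01-23 16:38 KPL

Query: 2022-01-23 14:08 UTC
Rule 2/5 (KPL, +02:30): 2021-11-02 00:31 UTC ≤ query < 2022-04-28 07:53 UTC
14·60 + 8 + 150 = 998 min
998 = 0·1440 + 998; 998 = 16·60 + 38 → 16:38, same day
→ 2022-01-23 16:38 KPL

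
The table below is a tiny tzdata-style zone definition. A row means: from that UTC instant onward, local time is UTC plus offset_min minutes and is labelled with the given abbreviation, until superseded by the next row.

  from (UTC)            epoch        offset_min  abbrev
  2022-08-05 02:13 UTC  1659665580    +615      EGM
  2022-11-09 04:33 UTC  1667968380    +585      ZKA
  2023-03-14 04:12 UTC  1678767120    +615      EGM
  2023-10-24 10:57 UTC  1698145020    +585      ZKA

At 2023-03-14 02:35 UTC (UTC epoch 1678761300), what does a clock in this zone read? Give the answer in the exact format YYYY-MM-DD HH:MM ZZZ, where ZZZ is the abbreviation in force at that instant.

Query: 2023-03-14 02:35 UTC
Rule 2/4 (ZKA, +09:45): 2022-11-09 04:33 UTC ≤ query < 2023-03-14 04:12 UTC
2·60 + 35 + 585 = 740 min
740 = 0·1440 + 740; 740 = 12·60 + 20 → 12:20, same day
→ 2023-03-14 12:20 ZKA

2023-03-14 12:20 ZKA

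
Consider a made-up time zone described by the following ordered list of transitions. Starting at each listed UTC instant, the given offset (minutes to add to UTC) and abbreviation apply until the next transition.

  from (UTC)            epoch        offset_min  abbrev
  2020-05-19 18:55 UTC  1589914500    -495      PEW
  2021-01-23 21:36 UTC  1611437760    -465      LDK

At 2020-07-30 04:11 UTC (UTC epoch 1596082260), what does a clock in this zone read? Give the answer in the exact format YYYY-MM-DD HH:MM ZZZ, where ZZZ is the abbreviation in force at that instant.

Query: 2020-07-30 04:11 UTC
Rule 1/2 (PEW, -08:15): 2020-05-19 18:55 UTC ≤ query < 2021-01-23 21:36 UTC
4·60 + 11 - 495 = -244 min
-244 = -1·1440 + 1196; 1196 = 19·60 + 56 → 19:56, 2020-07-30 - 1 day = 2020-07-29
→ 2020-07-29 19:56 PEW

2020-07-29 19:56 PEW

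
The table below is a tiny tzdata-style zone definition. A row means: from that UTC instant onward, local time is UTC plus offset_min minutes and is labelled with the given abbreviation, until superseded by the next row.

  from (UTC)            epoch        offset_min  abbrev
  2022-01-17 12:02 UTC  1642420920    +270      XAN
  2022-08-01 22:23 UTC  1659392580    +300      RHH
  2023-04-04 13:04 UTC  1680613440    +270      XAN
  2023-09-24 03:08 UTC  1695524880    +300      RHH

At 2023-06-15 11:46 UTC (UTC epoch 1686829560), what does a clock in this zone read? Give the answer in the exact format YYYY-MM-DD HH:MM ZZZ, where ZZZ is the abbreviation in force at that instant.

2023-06-15 16:16 XAN

Query: 2023-06-15 11:46 UTC
Rule 3/4 (XAN, +04:30): 2023-04-04 13:04 UTC ≤ query < 2023-09-24 03:08 UTC
11·60 + 46 + 270 = 976 min
976 = 0·1440 + 976; 976 = 16·60 + 16 → 16:16, same day
→ 2023-06-15 16:16 XAN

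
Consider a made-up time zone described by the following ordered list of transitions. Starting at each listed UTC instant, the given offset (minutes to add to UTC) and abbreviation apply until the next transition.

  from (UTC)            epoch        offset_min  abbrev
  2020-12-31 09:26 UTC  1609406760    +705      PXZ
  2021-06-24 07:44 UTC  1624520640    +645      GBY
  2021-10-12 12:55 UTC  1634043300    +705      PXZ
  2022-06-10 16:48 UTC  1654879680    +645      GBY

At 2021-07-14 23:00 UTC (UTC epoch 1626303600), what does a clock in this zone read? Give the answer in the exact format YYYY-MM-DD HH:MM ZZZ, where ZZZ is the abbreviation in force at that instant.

Query: 2021-07-14 23:00 UTC
Rule 2/4 (GBY, +10:45): 2021-06-24 07:44 UTC ≤ query < 2021-10-12 12:55 UTC
23·60 + 0 + 645 = 2025 min
2025 = 1·1440 + 585; 585 = 9·60 + 45 → 09:45, 2021-07-14 + 1 day = 2021-07-15
→ 2021-07-15 09:45 GBY

2021-07-15 09:45 GBY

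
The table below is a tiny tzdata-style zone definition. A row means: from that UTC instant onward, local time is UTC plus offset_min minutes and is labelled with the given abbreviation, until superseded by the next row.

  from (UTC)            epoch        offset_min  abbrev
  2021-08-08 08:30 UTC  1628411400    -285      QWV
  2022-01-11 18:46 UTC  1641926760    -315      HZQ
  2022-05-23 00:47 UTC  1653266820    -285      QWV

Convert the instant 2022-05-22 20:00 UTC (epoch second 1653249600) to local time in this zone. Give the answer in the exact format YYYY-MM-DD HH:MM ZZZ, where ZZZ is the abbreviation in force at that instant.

2022-05-22 14:45 HZQ

Query: 2022-05-22 20:00 UTC
Rule 2/3 (HZQ, -05:15): 2022-01-11 18:46 UTC ≤ query < 2022-05-23 00:47 UTC
20·60 + 0 - 315 = 885 min
885 = 0·1440 + 885; 885 = 14·60 + 45 → 14:45, same day
→ 2022-05-22 14:45 HZQ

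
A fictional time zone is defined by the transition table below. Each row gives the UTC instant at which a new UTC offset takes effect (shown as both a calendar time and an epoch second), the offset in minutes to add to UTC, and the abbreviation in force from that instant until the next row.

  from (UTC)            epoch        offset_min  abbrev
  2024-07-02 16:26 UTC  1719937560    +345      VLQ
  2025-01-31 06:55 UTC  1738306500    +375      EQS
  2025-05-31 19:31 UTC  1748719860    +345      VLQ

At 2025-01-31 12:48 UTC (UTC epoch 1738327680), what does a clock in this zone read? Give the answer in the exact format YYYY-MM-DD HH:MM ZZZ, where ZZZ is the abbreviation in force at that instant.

Query: 2025-01-31 12:48 UTC
Rule 2/3 (EQS, +06:15): 2025-01-31 06:55 UTC ≤ query < 2025-05-31 19:31 UTC
12·60 + 48 + 375 = 1143 min
1143 = 0·1440 + 1143; 1143 = 19·60 + 3 → 19:03, same day
→ 2025-01-31 19:03 EQS

2025-01-31 19:03 EQS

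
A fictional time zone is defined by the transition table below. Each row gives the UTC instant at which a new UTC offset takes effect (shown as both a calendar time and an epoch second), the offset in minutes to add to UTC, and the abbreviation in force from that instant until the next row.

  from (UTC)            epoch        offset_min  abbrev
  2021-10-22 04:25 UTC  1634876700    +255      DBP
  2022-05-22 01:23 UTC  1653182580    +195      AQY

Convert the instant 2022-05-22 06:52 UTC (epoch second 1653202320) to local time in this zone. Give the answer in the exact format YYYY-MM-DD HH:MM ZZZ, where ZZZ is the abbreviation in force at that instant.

Query: 2022-05-22 06:52 UTC
Rule 2/2 (AQY, +03:15): 2022-05-22 01:23 UTC ≤ query < +∞
6·60 + 52 + 195 = 607 min
607 = 0·1440 + 607; 607 = 10·60 + 7 → 10:07, same day
→ 2022-05-22 10:07 AQY

2022-05-22 10:07 AQY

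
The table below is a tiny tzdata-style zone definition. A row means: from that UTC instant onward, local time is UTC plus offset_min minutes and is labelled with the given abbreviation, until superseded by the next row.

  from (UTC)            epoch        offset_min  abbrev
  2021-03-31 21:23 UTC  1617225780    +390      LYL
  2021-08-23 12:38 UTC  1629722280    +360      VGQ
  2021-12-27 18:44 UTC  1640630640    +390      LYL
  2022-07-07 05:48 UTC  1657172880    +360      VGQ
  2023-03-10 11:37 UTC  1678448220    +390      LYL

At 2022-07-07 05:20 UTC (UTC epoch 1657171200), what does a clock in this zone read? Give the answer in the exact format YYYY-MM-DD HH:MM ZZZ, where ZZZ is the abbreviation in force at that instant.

Query: 2022-07-07 05:20 UTC
Rule 3/5 (LYL, +06:30): 2021-12-27 18:44 UTC ≤ query < 2022-07-07 05:48 UTC
5·60 + 20 + 390 = 710 min
710 = 0·1440 + 710; 710 = 11·60 + 50 → 11:50, same day
→ 2022-07-07 11:50 LYL

2022-07-07 11:50 LYL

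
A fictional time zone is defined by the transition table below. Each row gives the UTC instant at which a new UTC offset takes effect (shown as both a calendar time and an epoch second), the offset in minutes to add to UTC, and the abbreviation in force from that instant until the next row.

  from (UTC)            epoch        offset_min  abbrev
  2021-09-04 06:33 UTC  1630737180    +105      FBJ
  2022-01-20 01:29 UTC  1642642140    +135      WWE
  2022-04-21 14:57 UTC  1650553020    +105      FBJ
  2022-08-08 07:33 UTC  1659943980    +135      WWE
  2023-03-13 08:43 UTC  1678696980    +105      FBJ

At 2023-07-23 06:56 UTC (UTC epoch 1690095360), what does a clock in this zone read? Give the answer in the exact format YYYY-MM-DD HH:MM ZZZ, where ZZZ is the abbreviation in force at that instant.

2023-07-23 08:41 FBJ

Query: 2023-07-23 06:56 UTC
Rule 5/5 (FBJ, +01:45): 2023-03-13 08:43 UTC ≤ query < +∞
6·60 + 56 + 105 = 521 min
521 = 0·1440 + 521; 521 = 8·60 + 41 → 08:41, same day
→ 2023-07-23 08:41 FBJ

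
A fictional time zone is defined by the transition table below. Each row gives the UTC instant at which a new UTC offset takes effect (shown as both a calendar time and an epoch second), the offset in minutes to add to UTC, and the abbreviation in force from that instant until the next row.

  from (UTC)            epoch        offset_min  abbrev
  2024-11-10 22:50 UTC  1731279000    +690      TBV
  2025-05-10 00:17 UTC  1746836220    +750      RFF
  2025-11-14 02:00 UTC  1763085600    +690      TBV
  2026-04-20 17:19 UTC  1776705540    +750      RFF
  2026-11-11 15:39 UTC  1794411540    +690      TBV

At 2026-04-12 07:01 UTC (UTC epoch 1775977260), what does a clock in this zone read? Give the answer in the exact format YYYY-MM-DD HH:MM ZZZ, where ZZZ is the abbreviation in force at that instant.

2026-04-12 18:31 TBV

Query: 2026-04-12 07:01 UTC
Rule 3/5 (TBV, +11:30): 2025-11-14 02:00 UTC ≤ query < 2026-04-20 17:19 UTC
7·60 + 1 + 690 = 1111 min
1111 = 0·1440 + 1111; 1111 = 18·60 + 31 → 18:31, same day
→ 2026-04-12 18:31 TBV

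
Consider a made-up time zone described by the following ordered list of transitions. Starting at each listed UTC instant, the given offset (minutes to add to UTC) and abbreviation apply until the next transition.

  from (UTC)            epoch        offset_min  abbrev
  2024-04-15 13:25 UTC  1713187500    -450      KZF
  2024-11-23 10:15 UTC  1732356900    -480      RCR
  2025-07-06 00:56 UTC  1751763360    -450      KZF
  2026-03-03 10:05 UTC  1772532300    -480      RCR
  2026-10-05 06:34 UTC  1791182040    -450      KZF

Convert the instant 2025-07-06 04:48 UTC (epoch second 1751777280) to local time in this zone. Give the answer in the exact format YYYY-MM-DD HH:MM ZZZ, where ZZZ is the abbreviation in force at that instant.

2025-07-05 21:18 KZF

Query: 2025-07-06 04:48 UTC
Rule 3/5 (KZF, -07:30): 2025-07-06 00:56 UTC ≤ query < 2026-03-03 10:05 UTC
4·60 + 48 - 450 = -162 min
-162 = -1·1440 + 1278; 1278 = 21·60 + 18 → 21:18, 2025-07-06 - 1 day = 2025-07-05
→ 2025-07-05 21:18 KZF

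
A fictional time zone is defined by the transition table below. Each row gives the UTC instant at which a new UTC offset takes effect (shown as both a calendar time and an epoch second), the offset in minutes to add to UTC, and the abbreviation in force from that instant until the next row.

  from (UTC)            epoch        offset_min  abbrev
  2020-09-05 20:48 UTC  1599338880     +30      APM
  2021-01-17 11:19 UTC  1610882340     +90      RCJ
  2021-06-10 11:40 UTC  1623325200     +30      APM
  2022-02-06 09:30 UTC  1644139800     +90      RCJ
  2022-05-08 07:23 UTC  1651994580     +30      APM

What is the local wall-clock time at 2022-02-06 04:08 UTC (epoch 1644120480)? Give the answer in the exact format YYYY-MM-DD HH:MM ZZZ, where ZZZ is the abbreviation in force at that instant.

2022-02-06 04:38 APM

Query: 2022-02-06 04:08 UTC
Rule 3/5 (APM, +00:30): 2021-06-10 11:40 UTC ≤ query < 2022-02-06 09:30 UTC
4·60 + 8 + 30 = 278 min
278 = 0·1440 + 278; 278 = 4·60 + 38 → 04:38, same day
→ 2022-02-06 04:38 APM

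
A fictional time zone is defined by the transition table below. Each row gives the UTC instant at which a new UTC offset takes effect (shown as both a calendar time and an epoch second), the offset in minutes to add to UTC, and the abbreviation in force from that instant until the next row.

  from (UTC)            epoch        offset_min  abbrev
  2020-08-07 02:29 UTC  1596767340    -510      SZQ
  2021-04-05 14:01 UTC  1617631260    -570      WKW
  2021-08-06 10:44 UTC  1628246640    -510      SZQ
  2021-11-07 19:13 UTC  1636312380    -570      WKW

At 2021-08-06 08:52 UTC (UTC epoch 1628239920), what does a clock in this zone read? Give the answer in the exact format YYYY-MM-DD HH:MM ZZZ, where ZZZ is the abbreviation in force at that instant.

Query: 2021-08-06 08:52 UTC
Rule 2/4 (WKW, -09:30): 2021-04-05 14:01 UTC ≤ query < 2021-08-06 10:44 UTC
8·60 + 52 - 570 = -38 min
-38 = -1·1440 + 1402; 1402 = 23·60 + 22 → 23:22, 2021-08-06 - 1 day = 2021-08-05
→ 2021-08-05 23:22 WKW

2021-08-05 23:22 WKW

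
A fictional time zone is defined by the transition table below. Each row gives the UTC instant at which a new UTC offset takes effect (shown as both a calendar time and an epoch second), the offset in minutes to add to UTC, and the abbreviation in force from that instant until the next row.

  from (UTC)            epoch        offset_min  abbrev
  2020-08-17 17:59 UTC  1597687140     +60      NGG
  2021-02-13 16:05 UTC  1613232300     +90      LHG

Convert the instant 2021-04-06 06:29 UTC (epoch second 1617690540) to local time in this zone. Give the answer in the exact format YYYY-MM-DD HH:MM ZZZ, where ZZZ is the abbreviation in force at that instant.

Query: 2021-04-06 06:29 UTC
Rule 2/2 (LHG, +01:30): 2021-02-13 16:05 UTC ≤ query < +∞
6·60 + 29 + 90 = 479 min
479 = 0·1440 + 479; 479 = 7·60 + 59 → 07:59, same day
→ 2021-04-06 07:59 LHG

2021-04-06 07:59 LHG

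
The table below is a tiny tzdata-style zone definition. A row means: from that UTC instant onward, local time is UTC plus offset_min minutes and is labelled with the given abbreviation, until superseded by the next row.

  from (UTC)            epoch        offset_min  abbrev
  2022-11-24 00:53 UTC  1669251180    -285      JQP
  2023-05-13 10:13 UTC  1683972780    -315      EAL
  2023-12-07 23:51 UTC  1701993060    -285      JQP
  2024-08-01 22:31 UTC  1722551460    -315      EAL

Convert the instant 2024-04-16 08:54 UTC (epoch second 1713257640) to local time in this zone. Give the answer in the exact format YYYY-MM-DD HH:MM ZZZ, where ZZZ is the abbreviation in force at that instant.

2024-04-16 04:09 JQP

Query: 2024-04-16 08:54 UTC
Rule 3/4 (JQP, -04:45): 2023-12-07 23:51 UTC ≤ query < 2024-08-01 22:31 UTC
8·60 + 54 - 285 = 249 min
249 = 0·1440 + 249; 249 = 4·60 + 9 → 04:09, same day
→ 2024-04-16 04:09 JQP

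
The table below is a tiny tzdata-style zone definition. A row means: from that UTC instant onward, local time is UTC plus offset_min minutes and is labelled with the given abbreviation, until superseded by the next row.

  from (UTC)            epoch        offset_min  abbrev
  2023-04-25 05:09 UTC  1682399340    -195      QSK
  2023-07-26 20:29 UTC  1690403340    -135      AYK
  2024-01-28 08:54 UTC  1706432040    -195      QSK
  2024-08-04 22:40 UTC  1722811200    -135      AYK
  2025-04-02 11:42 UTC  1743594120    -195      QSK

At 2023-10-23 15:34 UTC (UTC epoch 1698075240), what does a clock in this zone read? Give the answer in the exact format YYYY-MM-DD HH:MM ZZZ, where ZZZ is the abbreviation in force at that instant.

Query: 2023-10-23 15:34 UTC
Rule 2/5 (AYK, -02:15): 2023-07-26 20:29 UTC ≤ query < 2024-01-28 08:54 UTC
15·60 + 34 - 135 = 799 min
799 = 0·1440 + 799; 799 = 13·60 + 19 → 13:19, same day
→ 2023-10-23 13:19 AYK

2023-10-23 13:19 AYK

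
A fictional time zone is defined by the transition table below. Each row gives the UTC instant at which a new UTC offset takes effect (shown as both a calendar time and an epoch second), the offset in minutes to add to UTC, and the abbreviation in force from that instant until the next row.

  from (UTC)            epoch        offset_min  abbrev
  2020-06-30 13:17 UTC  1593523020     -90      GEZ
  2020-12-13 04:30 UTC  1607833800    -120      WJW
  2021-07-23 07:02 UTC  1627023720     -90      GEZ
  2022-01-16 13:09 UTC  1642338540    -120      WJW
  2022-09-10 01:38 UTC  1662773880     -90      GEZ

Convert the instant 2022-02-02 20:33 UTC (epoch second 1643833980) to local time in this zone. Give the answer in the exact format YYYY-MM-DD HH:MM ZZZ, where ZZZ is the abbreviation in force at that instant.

2022-02-02 18:33 WJW

Query: 2022-02-02 20:33 UTC
Rule 4/5 (WJW, -02:00): 2022-01-16 13:09 UTC ≤ query < 2022-09-10 01:38 UTC
20·60 + 33 - 120 = 1113 min
1113 = 0·1440 + 1113; 1113 = 18·60 + 33 → 18:33, same day
→ 2022-02-02 18:33 WJW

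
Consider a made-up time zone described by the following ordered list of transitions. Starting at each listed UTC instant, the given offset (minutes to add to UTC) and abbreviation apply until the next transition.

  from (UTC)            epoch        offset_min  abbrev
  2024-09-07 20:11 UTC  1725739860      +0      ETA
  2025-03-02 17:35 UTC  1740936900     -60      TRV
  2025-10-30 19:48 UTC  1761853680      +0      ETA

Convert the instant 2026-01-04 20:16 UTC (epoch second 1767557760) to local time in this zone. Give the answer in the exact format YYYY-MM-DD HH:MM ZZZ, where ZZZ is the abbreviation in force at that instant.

Query: 2026-01-04 20:16 UTC
Rule 3/3 (ETA, +00:00): 2025-10-30 19:48 UTC ≤ query < +∞
20·60 + 16 + 0 = 1216 min
1216 = 0·1440 + 1216; 1216 = 20·60 + 16 → 20:16, same day
→ 2026-01-04 20:16 ETA

2026-01-04 20:16 ETA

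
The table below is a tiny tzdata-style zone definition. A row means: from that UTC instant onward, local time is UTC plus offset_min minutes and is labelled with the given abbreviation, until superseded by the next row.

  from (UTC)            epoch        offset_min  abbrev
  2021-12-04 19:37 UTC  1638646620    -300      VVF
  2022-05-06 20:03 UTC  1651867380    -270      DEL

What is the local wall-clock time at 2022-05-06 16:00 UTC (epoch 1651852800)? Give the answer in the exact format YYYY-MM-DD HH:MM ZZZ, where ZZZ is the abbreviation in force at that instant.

2022-05-06 11:00 VVF

Query: 2022-05-06 16:00 UTC
Rule 1/2 (VVF, -05:00): 2021-12-04 19:37 UTC ≤ query < 2022-05-06 20:03 UTC
16·60 + 0 - 300 = 660 min
660 = 0·1440 + 660; 660 = 11·60 + 0 → 11:00, same day
→ 2022-05-06 11:00 VVF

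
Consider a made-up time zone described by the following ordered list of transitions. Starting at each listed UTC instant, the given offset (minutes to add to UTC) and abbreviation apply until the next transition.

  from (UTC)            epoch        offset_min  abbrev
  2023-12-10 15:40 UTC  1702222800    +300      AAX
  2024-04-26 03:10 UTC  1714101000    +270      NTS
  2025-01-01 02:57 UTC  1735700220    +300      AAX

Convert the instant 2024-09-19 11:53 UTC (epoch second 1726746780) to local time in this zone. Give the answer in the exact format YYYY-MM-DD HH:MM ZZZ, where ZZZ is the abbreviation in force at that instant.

Query: 2024-09-19 11:53 UTC
Rule 2/3 (NTS, +04:30): 2024-04-26 03:10 UTC ≤ query < 2025-01-01 02:57 UTC
11·60 + 53 + 270 = 983 min
983 = 0·1440 + 983; 983 = 16·60 + 23 → 16:23, same day
→ 2024-09-19 16:23 NTS

2024-09-19 16:23 NTS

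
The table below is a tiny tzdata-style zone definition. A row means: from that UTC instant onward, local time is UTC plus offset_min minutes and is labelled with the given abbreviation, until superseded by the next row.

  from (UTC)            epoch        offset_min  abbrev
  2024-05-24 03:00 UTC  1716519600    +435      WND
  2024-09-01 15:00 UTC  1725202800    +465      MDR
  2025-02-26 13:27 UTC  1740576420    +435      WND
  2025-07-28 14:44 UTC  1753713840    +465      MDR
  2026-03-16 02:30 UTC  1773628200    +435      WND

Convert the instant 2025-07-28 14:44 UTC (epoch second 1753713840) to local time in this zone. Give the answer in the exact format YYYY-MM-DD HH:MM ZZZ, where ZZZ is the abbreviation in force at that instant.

Query: 2025-07-28 14:44 UTC
Rule 4/5 (MDR, +07:45): 2025-07-28 14:44 UTC ≤ query < 2026-03-16 02:30 UTC
14·60 + 44 + 465 = 1349 min
1349 = 0·1440 + 1349; 1349 = 22·60 + 29 → 22:29, same day
→ 2025-07-28 22:29 MDR

2025-07-28 22:29 MDR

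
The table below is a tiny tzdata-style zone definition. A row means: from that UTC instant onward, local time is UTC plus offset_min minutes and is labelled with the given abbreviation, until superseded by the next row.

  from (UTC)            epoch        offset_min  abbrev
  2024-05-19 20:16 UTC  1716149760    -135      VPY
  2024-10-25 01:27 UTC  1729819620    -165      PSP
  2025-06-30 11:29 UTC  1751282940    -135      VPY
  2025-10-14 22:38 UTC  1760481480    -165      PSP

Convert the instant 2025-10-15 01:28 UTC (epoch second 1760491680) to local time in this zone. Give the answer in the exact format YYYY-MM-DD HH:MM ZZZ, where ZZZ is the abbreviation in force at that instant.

2025-10-14 22:43 PSP

Query: 2025-10-15 01:28 UTC
Rule 4/4 (PSP, -02:45): 2025-10-14 22:38 UTC ≤ query < +∞
1·60 + 28 - 165 = -77 min
-77 = -1·1440 + 1363; 1363 = 22·60 + 43 → 22:43, 2025-10-15 - 1 day = 2025-10-14
→ 2025-10-14 22:43 PSP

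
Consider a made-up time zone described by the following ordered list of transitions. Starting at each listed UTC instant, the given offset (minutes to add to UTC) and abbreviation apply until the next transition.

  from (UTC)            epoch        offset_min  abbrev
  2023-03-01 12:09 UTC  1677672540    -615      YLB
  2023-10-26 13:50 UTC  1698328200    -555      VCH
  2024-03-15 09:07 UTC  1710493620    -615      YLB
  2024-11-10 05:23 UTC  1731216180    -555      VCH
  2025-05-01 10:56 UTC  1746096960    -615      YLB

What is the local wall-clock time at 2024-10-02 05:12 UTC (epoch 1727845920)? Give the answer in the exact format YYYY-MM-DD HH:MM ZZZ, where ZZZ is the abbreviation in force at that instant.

Query: 2024-10-02 05:12 UTC
Rule 3/5 (YLB, -10:15): 2024-03-15 09:07 UTC ≤ query < 2024-11-10 05:23 UTC
5·60 + 12 - 615 = -303 min
-303 = -1·1440 + 1137; 1137 = 18·60 + 57 → 18:57, 2024-10-02 - 1 day = 2024-10-01
→ 2024-10-01 18:57 YLB

2024-10-01 18:57 YLB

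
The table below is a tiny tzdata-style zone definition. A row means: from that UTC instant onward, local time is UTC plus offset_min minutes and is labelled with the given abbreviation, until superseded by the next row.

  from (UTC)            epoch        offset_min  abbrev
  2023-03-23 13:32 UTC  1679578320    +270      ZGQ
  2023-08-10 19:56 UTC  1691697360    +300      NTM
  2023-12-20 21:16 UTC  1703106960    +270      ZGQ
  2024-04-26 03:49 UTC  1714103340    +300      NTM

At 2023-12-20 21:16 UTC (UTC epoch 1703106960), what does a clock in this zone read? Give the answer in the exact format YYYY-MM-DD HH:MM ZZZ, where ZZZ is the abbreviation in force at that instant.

2023-12-21 01:46 ZGQ

Query: 2023-12-20 21:16 UTC
Rule 3/4 (ZGQ, +04:30): 2023-12-20 21:16 UTC ≤ query < 2024-04-26 03:49 UTC
21·60 + 16 + 270 = 1546 min
1546 = 1·1440 + 106; 106 = 1·60 + 46 → 01:46, 2023-12-20 + 1 day = 2023-12-21
→ 2023-12-21 01:46 ZGQ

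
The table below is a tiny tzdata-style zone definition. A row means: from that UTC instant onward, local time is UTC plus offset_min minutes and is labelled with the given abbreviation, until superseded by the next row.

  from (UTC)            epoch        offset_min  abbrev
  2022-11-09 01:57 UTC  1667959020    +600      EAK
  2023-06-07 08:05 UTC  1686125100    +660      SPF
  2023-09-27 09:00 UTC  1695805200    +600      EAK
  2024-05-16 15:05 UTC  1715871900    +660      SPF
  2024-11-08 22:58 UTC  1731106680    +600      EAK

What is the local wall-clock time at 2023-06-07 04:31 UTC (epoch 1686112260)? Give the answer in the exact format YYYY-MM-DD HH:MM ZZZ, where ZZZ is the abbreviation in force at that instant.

Query: 2023-06-07 04:31 UTC
Rule 1/5 (EAK, +10:00): 2022-11-09 01:57 UTC ≤ query < 2023-06-07 08:05 UTC
4·60 + 31 + 600 = 871 min
871 = 0·1440 + 871; 871 = 14·60 + 31 → 14:31, same day
→ 2023-06-07 14:31 EAK

2023-06-07 14:31 EAK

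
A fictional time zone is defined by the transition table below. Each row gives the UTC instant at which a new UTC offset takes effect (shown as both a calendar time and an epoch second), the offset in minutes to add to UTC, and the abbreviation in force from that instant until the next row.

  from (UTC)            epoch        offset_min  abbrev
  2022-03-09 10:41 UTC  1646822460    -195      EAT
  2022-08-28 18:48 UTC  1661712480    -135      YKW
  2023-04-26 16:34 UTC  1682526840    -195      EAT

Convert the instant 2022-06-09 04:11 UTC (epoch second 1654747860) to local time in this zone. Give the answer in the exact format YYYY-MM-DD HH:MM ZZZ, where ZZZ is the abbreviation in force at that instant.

2022-06-09 00:56 EAT

Query: 2022-06-09 04:11 UTC
Rule 1/3 (EAT, -03:15): 2022-03-09 10:41 UTC ≤ query < 2022-08-28 18:48 UTC
4·60 + 11 - 195 = 56 min
56 = 0·1440 + 56; 56 = 0·60 + 56 → 00:56, same day
→ 2022-06-09 00:56 EAT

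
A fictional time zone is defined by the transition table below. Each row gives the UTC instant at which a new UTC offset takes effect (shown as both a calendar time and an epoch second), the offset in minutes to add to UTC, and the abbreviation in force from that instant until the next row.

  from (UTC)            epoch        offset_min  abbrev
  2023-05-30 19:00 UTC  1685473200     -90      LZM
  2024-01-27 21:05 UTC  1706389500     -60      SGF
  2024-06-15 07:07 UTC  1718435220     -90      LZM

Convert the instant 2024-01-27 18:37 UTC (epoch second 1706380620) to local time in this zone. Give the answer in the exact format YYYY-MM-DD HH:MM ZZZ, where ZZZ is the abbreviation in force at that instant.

Query: 2024-01-27 18:37 UTC
Rule 1/3 (LZM, -01:30): 2023-05-30 19:00 UTC ≤ query < 2024-01-27 21:05 UTC
18·60 + 37 - 90 = 1027 min
1027 = 0·1440 + 1027; 1027 = 17·60 + 7 → 17:07, same day
→ 2024-01-27 17:07 LZM

2024-01-27 17:07 LZM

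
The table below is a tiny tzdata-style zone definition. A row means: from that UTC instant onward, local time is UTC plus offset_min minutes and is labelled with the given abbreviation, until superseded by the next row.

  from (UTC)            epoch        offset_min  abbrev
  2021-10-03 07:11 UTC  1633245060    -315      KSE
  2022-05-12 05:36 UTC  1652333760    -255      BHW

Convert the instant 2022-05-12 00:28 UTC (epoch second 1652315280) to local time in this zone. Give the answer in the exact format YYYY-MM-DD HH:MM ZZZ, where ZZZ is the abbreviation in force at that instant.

Query: 2022-05-12 00:28 UTC
Rule 1/2 (KSE, -05:15): 2021-10-03 07:11 UTC ≤ query < 2022-05-12 05:36 UTC
0·60 + 28 - 315 = -287 min
-287 = -1·1440 + 1153; 1153 = 19·60 + 13 → 19:13, 2022-05-12 - 1 day = 2022-05-11
→ 2022-05-11 19:13 KSE

2022-05-11 19:13 KSE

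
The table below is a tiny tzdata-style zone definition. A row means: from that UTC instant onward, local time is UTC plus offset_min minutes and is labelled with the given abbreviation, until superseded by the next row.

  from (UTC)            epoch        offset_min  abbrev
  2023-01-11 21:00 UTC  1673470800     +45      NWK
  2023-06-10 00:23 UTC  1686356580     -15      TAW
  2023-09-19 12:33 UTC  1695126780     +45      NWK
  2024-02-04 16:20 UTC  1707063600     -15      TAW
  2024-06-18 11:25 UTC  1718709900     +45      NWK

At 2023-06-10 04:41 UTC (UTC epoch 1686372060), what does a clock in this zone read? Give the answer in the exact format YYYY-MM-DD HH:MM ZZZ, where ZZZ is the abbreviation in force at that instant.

Query: 2023-06-10 04:41 UTC
Rule 2/5 (TAW, -00:15): 2023-06-10 00:23 UTC ≤ query < 2023-09-19 12:33 UTC
4·60 + 41 - 15 = 266 min
266 = 0·1440 + 266; 266 = 4·60 + 26 → 04:26, same day
→ 2023-06-10 04:26 TAW

2023-06-10 04:26 TAW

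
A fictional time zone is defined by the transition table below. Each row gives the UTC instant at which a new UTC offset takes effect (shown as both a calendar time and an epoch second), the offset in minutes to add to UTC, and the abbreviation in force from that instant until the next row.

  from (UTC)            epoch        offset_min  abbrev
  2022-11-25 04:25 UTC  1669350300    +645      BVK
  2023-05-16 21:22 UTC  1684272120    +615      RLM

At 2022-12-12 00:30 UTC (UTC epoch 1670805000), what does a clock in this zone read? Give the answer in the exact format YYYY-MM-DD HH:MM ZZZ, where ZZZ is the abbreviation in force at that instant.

2022-12-12 11:15 BVK

Query: 2022-12-12 00:30 UTC
Rule 1/2 (BVK, +10:45): 2022-11-25 04:25 UTC ≤ query < 2023-05-16 21:22 UTC
0·60 + 30 + 645 = 675 min
675 = 0·1440 + 675; 675 = 11·60 + 15 → 11:15, same day
→ 2022-12-12 11:15 BVK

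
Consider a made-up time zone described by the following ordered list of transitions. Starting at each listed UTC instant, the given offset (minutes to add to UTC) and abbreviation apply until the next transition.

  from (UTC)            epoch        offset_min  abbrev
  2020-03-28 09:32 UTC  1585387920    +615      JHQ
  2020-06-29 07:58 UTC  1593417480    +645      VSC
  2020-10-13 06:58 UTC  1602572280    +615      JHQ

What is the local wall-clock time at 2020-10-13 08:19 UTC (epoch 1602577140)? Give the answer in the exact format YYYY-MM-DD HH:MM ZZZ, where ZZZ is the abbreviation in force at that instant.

Query: 2020-10-13 08:19 UTC
Rule 3/3 (JHQ, +10:15): 2020-10-13 06:58 UTC ≤ query < +∞
8·60 + 19 + 615 = 1114 min
1114 = 0·1440 + 1114; 1114 = 18·60 + 34 → 18:34, same day
→ 2020-10-13 18:34 JHQ

2020-10-13 18:34 JHQ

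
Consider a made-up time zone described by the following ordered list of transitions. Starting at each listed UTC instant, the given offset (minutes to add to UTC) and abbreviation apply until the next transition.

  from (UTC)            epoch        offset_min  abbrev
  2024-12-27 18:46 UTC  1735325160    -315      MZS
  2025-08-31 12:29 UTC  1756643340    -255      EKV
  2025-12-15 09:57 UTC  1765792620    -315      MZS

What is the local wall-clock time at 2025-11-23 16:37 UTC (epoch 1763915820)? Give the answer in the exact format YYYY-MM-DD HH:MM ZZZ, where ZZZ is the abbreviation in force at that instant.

Query: 2025-11-23 16:37 UTC
Rule 2/3 (EKV, -04:15): 2025-08-31 12:29 UTC ≤ query < 2025-12-15 09:57 UTC
16·60 + 37 - 255 = 742 min
742 = 0·1440 + 742; 742 = 12·60 + 22 → 12:22, same day
→ 2025-11-23 12:22 EKV

2025-11-23 12:22 EKV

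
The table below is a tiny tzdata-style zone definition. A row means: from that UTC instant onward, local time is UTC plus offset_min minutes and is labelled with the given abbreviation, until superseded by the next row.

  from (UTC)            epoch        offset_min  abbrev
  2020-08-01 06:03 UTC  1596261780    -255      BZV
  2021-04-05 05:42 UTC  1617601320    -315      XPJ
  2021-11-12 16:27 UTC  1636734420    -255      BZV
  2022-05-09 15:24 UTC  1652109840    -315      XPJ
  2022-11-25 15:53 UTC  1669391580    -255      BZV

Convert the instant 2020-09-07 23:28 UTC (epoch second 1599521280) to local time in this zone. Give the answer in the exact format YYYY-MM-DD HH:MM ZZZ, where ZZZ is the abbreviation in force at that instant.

Query: 2020-09-07 23:28 UTC
Rule 1/5 (BZV, -04:15): 2020-08-01 06:03 UTC ≤ query < 2021-04-05 05:42 UTC
23·60 + 28 - 255 = 1153 min
1153 = 0·1440 + 1153; 1153 = 19·60 + 13 → 19:13, same day
→ 2020-09-07 19:13 BZV

2020-09-07 19:13 BZV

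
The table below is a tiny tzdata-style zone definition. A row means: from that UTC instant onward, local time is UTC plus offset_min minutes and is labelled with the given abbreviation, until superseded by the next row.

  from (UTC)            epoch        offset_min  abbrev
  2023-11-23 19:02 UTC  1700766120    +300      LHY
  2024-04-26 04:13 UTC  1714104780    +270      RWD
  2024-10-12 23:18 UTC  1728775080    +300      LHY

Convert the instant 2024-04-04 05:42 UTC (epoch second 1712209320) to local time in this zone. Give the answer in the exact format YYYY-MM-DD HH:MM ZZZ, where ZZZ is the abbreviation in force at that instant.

Query: 2024-04-04 05:42 UTC
Rule 1/3 (LHY, +05:00): 2023-11-23 19:02 UTC ≤ query < 2024-04-26 04:13 UTC
5·60 + 42 + 300 = 642 min
642 = 0·1440 + 642; 642 = 10·60 + 42 → 10:42, same day
→ 2024-04-04 10:42 LHY

2024-04-04 10:42 LHY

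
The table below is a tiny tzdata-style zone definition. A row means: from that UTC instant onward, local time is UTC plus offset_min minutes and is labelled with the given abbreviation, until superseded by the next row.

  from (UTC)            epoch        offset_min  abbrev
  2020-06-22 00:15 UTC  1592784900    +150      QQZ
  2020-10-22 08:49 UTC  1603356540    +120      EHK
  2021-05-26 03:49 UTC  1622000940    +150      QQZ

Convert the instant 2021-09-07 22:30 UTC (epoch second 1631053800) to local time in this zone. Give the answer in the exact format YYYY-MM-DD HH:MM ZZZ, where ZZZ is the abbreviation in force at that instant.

Query: 2021-09-07 22:30 UTC
Rule 3/3 (QQZ, +02:30): 2021-05-26 03:49 UTC ≤ query < +∞
22·60 + 30 + 150 = 1500 min
1500 = 1·1440 + 60; 60 = 1·60 + 0 → 01:00, 2021-09-07 + 1 day = 2021-09-08
→ 2021-09-08 01:00 QQZ

2021-09-08 01:00 QQZ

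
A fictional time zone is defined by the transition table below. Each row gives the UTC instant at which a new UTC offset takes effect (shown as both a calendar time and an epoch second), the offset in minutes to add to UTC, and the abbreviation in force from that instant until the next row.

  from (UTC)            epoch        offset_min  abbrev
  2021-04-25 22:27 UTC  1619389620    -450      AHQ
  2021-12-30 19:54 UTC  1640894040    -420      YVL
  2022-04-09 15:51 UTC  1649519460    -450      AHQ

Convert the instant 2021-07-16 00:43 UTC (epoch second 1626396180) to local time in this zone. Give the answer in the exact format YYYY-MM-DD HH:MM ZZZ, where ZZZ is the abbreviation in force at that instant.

2021-07-15 17:13 AHQ

Query: 2021-07-16 00:43 UTC
Rule 1/3 (AHQ, -07:30): 2021-04-25 22:27 UTC ≤ query < 2021-12-30 19:54 UTC
0·60 + 43 - 450 = -407 min
-407 = -1·1440 + 1033; 1033 = 17·60 + 13 → 17:13, 2021-07-16 - 1 day = 2021-07-15
→ 2021-07-15 17:13 AHQ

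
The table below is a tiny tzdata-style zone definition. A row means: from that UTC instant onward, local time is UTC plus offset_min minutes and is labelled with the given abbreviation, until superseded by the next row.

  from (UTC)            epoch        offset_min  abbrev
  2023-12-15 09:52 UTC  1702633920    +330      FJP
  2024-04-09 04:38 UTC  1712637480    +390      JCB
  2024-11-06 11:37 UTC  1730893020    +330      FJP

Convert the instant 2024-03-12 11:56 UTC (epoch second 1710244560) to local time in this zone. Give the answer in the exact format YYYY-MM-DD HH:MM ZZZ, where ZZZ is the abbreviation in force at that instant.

Query: 2024-03-12 11:56 UTC
Rule 1/3 (FJP, +05:30): 2023-12-15 09:52 UTC ≤ query < 2024-04-09 04:38 UTC
11·60 + 56 + 330 = 1046 min
1046 = 0·1440 + 1046; 1046 = 17·60 + 26 → 17:26, same day
→ 2024-03-12 17:26 FJP

2024-03-12 17:26 FJP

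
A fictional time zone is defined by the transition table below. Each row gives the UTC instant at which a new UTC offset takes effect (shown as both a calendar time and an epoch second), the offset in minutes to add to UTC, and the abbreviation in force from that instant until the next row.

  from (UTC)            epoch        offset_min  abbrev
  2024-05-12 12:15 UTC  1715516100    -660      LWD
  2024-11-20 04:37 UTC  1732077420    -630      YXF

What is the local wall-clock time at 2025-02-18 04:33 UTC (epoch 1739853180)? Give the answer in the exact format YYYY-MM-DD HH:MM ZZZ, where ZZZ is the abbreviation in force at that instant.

Query: 2025-02-18 04:33 UTC
Rule 2/2 (YXF, -10:30): 2024-11-20 04:37 UTC ≤ query < +∞
4·60 + 33 - 630 = -357 min
-357 = -1·1440 + 1083; 1083 = 18·60 + 3 → 18:03, 2025-02-18 - 1 day = 2025-02-17
→ 2025-02-17 18:03 YXF

2025-02-17 18:03 YXF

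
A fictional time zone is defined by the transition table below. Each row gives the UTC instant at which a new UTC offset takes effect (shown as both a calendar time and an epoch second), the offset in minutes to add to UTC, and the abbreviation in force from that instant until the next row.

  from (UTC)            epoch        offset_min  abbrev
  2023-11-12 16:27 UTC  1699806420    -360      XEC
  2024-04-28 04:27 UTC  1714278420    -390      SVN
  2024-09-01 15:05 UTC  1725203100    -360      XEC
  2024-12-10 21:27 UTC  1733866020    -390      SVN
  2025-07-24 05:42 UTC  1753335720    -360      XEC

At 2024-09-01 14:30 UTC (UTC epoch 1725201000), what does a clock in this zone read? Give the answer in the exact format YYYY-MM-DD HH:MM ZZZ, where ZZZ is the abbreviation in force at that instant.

Query: 2024-09-01 14:30 UTC
Rule 2/5 (SVN, -06:30): 2024-04-28 04:27 UTC ≤ query < 2024-09-01 15:05 UTC
14·60 + 30 - 390 = 480 min
480 = 0·1440 + 480; 480 = 8·60 + 0 → 08:00, same day
→ 2024-09-01 08:00 SVN

2024-09-01 08:00 SVN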